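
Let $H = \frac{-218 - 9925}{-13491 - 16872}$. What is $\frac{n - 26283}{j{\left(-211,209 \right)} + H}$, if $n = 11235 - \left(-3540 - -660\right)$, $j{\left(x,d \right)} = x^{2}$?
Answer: $- \frac{61576164}{225300211} \approx -0.27331$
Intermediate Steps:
$n = 14115$ ($n = 11235 - \left(-3540 + 660\right) = 11235 - -2880 = 11235 + 2880 = 14115$)
$H = \frac{3381}{10121}$ ($H = - \frac{10143}{-30363} = \left(-10143\right) \left(- \frac{1}{30363}\right) = \frac{3381}{10121} \approx 0.33406$)
$\frac{n - 26283}{j{\left(-211,209 \right)} + H} = \frac{14115 - 26283}{\left(-211\right)^{2} + \frac{3381}{10121}} = - \frac{12168}{44521 + \frac{3381}{10121}} = - \frac{12168}{\frac{450600422}{10121}} = \left(-12168\right) \frac{10121}{450600422} = - \frac{61576164}{225300211}$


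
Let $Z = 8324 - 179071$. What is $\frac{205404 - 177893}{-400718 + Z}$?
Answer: $- \frac{27511}{571465} \approx -0.048141$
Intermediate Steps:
$Z = -170747$ ($Z = 8324 - 179071 = -170747$)
$\frac{205404 - 177893}{-400718 + Z} = \frac{205404 - 177893}{-400718 - 170747} = \frac{27511}{-571465} = 27511 \left(- \frac{1}{571465}\right) = - \frac{27511}{571465}$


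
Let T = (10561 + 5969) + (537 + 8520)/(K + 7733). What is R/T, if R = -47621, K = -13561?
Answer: -277535188/96327783 ≈ -2.8812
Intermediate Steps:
T = 96327783/5828 (T = (10561 + 5969) + (537 + 8520)/(-13561 + 7733) = 16530 + 9057/(-5828) = 16530 + 9057*(-1/5828) = 16530 - 9057/5828 = 96327783/5828 ≈ 16528.)
R/T = -47621/96327783/5828 = -47621*5828/96327783 = -277535188/96327783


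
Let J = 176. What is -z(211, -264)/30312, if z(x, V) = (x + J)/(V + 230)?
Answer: 43/114512 ≈ 0.00037551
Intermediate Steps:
z(x, V) = (176 + x)/(230 + V) (z(x, V) = (x + 176)/(V + 230) = (176 + x)/(230 + V))
-z(211, -264)/30312 = -(176 + 211)/(230 - 264)/30312 = -387/(-34)/30312 = -(-1/34*387)/30312 = -(-387)/(34*30312) = -1*(-43/114512) = 43/114512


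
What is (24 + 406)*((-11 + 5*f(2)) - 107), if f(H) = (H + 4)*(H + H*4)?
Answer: 78260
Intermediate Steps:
f(H) = 5*H*(4 + H) (f(H) = (4 + H)*(H + 4*H) = (4 + H)*(5*H) = 5*H*(4 + H))
(24 + 406)*((-11 + 5*f(2)) - 107) = (24 + 406)*((-11 + 5*(5*2*(4 + 2))) - 107) = 430*((-11 + 5*(5*2*6)) - 107) = 430*((-11 + 5*60) - 107) = 430*((-11 + 300) - 107) = 430*(289 - 107) = 430*182 = 78260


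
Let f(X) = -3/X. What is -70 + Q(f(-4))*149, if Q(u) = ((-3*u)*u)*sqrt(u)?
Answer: -70 - 4023*sqrt(3)/32 ≈ -287.75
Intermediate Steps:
Q(u) = -3*u**(5/2) (Q(u) = (-3*u**2)*sqrt(u) = -3*u**(5/2))
-70 + Q(f(-4))*149 = -70 - 3*9*sqrt(3)*(-1/(-4))**(5/2)*149 = -70 - 3*9*sqrt(3)/32*149 = -70 - 27*sqrt(3)/32*149 = -70 - 4023*sqrt(3)/32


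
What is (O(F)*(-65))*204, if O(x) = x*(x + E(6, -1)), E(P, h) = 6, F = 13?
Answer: -3275220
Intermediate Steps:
O(x) = x*(6 + x) (O(x) = x*(x + 6) = x*(6 + x))
(O(F)*(-65))*204 = ((13*(6 + 13))*(-65))*204 = ((13*19)*(-65))*204 = (247*(-65))*204 = -16055*204 = -3275220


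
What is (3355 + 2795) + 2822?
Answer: 8972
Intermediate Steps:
(3355 + 2795) + 2822 = 6150 + 2822 = 8972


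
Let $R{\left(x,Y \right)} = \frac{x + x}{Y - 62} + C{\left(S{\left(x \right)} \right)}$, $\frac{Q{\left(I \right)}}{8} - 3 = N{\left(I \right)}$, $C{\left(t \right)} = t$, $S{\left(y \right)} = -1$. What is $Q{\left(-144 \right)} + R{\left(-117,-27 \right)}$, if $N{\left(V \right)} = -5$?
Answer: $- \frac{1279}{89} \approx -14.371$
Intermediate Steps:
$Q{\left(I \right)} = -16$ ($Q{\left(I \right)} = 24 + 8 \left(-5\right) = 24 - 40 = -16$)
$R{\left(x,Y \right)} = -1 + \frac{2 x}{-62 + Y}$ ($R{\left(x,Y \right)} = \frac{x + x}{Y - 62} - 1 = \frac{2 x}{-62 + Y} - 1 = -1 + \frac{2 x}{-62 + Y}$)
$Q{\left(-144 \right)} + R{\left(-117,-27 \right)} = -16 + \frac{62 - -27 + 2 \left(-117\right)}{-62 - 27} = -16 + \frac{62 + 27 - 234}{-89} = -16 - - \frac{145}{89} = -16 + \frac{145}{89} = - \frac{1279}{89}$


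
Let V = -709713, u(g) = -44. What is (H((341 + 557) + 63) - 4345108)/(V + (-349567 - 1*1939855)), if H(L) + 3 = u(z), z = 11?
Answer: 869031/599827 ≈ 1.4488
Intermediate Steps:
H(L) = -47 (H(L) = -3 - 44 = -47)
(H((341 + 557) + 63) - 4345108)/(V + (-349567 - 1*1939855)) = (-47 - 4345108)/(-709713 + (-349567 - 1*1939855)) = -4345155/(-709713 + (-349567 - 1939855)) = -4345155/(-709713 - 2289422) = -4345155/(-2999135) = -4345155*(-1/2999135) = 869031/599827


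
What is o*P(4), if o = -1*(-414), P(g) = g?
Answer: 1656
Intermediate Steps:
o = 414
o*P(4) = 414*4 = 1656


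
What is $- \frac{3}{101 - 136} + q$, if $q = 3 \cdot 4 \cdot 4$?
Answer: $\frac{1683}{35} \approx 48.086$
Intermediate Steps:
$q = 48$ ($q = 12 \cdot 4 = 48$)
$- \frac{3}{101 - 136} + q = - \frac{3}{101 - 136} + 48 = - \frac{3}{-35} + 48 = \left(-3\right) \left(- \frac{1}{35}\right) + 48 = \frac{3}{35} + 48 = \frac{1683}{35}$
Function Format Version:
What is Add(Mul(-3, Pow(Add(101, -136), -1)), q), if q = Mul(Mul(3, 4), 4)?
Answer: Rational(1683, 35) ≈ 48.086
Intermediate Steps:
q = 48 (q = Mul(12, 4) = 48)
Add(Mul(-3, Pow(Add(101, -136), -1)), q) = Add(Mul(-3, Pow(Add(101, -136), -1)), 48) = Add(Mul(-3, Pow(-35, -1)), 48) = Add(Mul(-3, Rational(-1, 35)), 48) = Add(Rational(3, 35), 48) = Rational(1683, 35)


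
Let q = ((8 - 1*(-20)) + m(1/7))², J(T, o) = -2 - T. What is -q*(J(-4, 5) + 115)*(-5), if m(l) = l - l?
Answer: 458640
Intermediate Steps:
m(l) = 0
q = 784 (q = ((8 - 1*(-20)) + 0)² = ((8 + 20) + 0)² = (28 + 0)² = 28² = 784)
-q*(J(-4, 5) + 115)*(-5) = -784*((-2 - 1*(-4)) + 115)*(-5) = -784*((-2 + 4) + 115)*(-5) = -784*(2 + 115)*(-5) = -784*117*(-5) = -784*(-585) = -1*(-458640) = 458640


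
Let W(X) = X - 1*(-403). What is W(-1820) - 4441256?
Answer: -4442673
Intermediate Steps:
W(X) = 403 + X (W(X) = X + 403 = 403 + X)
W(-1820) - 4441256 = (403 - 1820) - 4441256 = -1417 - 4441256 = -4442673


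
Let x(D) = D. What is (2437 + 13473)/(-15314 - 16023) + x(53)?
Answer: 1644951/31337 ≈ 52.492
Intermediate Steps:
(2437 + 13473)/(-15314 - 16023) + x(53) = (2437 + 13473)/(-15314 - 16023) + 53 = 15910/(-31337) + 53 = 15910*(-1/31337) + 53 = -15910/31337 + 53 = 1644951/31337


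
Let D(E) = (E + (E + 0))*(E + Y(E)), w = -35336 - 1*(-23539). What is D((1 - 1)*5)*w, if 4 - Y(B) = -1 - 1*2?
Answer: 0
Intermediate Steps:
Y(B) = 7 (Y(B) = 4 - (-1 - 1*2) = 4 - (-1 - 2) = 4 - 1*(-3) = 4 + 3 = 7)
w = -11797 (w = -35336 + 23539 = -11797)
D(E) = 2*E*(7 + E) (D(E) = (E + (E + 0))*(E + 7) = (E + E)*(7 + E) = (2*E)*(7 + E) = 2*E*(7 + E))
D((1 - 1)*5)*w = (2*((1 - 1)*5)*(7 + (1 - 1)*5))*(-11797) = (2*(0*5)*(7 + 0*5))*(-11797) = (2*0*(7 + 0))*(-11797) = (2*0*7)*(-11797) = 0*(-11797) = 0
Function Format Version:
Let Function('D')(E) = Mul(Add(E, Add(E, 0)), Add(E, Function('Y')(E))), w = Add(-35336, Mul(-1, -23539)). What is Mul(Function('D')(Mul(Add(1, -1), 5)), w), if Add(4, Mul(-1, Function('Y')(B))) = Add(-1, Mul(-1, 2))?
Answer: 0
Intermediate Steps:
Function('Y')(B) = 7 (Function('Y')(B) = Add(4, Mul(-1, Add(-1, Mul(-1, 2)))) = Add(4, Mul(-1, Add(-1, -2))) = Add(4, Mul(-1, -3)) = Add(4, 3) = 7)
w = -11797 (w = Add(-35336, 23539) = -11797)
Function('D')(E) = Mul(2, E, Add(7, E)) (Function('D')(E) = Mul(Add(E, Add(E, 0)), Add(E, 7)) = Mul(Add(E, E), Add(7, E)) = Mul(Mul(2, E), Add(7, E)) = Mul(2, E, Add(7, E)))
Mul(Function('D')(Mul(Add(1, -1), 5)), w) = Mul(Mul(2, Mul(Add(1, -1), 5), Add(7, Mul(Add(1, -1), 5))), -11797) = Mul(Mul(2, Mul(0, 5), Add(7, Mul(0, 5))), -11797) = Mul(Mul(2, 0, Add(7, 0)), -11797) = Mul(Mul(2, 0, 7), -11797) = Mul(0, -11797) = 0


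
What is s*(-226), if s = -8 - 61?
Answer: 15594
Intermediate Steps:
s = -69
s*(-226) = -69*(-226) = 15594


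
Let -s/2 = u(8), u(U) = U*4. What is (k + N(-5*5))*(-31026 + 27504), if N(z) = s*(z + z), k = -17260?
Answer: 49519320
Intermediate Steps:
u(U) = 4*U
s = -64 (s = -8*8 = -2*32 = -64)
N(z) = -128*z (N(z) = -64*(z + z) = -128*z)
(k + N(-5*5))*(-31026 + 27504) = (-17260 - (-640)*5)*(-31026 + 27504) = (-17260 - 128*(-25))*(-3522) = (-17260 + 3200)*(-3522) = -14060*(-3522) = 49519320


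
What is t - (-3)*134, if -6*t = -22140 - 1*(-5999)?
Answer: 18553/6 ≈ 3092.2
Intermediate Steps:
t = 16141/6 (t = -(-22140 - 1*(-5999))/6 = -(-22140 + 5999)/6 = -⅙*(-16141) = 16141/6 ≈ 2690.2)
t - (-3)*134 = 16141/6 - (-3)*134 = 16141/6 - 1*(-402) = 16141/6 + 402 = 18553/6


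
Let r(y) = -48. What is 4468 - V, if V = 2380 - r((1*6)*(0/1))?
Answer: 2040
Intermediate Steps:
V = 2428 (V = 2380 - 1*(-48) = 2380 + 48 = 2428)
4468 - V = 4468 - 1*2428 = 4468 - 2428 = 2040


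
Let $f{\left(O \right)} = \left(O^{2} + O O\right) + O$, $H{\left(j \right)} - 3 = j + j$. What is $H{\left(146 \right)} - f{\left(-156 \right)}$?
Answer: $-48221$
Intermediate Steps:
$H{\left(j \right)} = 3 + 2 j$ ($H{\left(j \right)} = 3 + \left(j + j\right) = 3 + 2 j$)
$f{\left(O \right)} = O + 2 O^{2}$ ($f{\left(O \right)} = \left(O^{2} + O^{2}\right) + O = 2 O^{2} + O = O + 2 O^{2}$)
$H{\left(146 \right)} - f{\left(-156 \right)} = \left(3 + 2 \cdot 146\right) - - 156 \left(1 + 2 \left(-156\right)\right) = \left(3 + 292\right) - - 156 \left(1 - 312\right) = 295 - \left(-156\right) \left(-311\right) = 295 - 48516 = -48221$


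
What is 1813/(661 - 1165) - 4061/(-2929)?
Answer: -466219/210888 ≈ -2.2107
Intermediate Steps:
1813/(661 - 1165) - 4061/(-2929) = 1813/(-504) - 4061*(-1/2929) = 1813*(-1/504) + 4061/2929 = -259/72 + 4061/2929 = -466219/210888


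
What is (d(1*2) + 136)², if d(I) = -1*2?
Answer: 17956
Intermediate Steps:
d(I) = -2
(d(1*2) + 136)² = (-2 + 136)² = 134² = 17956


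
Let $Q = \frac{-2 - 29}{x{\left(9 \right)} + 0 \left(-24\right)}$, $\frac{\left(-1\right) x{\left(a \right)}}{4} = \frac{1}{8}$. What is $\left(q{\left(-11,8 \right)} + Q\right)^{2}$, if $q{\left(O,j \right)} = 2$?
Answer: $4096$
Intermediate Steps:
$x{\left(a \right)} = - \frac{1}{2}$ ($x{\left(a \right)} = - \frac{4}{8} = \left(-4\right) \frac{1}{8} = - \frac{1}{2}$)
$Q = 62$ ($Q = \frac{-2 - 29}{- \frac{1}{2} + 0 \left(-24\right)} = - \frac{31}{- \frac{1}{2} + 0} = - \frac{31}{- \frac{1}{2}} = \left(-31\right) \left(-2\right) = 62$)
$\left(q{\left(-11,8 \right)} + Q\right)^{2} = \left(2 + 62\right)^{2} = 64^{2} = 4096$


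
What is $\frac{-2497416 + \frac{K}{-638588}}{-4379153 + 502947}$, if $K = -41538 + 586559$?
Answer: $\frac{1594820433629}{2475298637128} \approx 0.64429$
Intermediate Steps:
$K = 545021$
$\frac{-2497416 + \frac{K}{-638588}}{-4379153 + 502947} = \frac{-2497416 + \frac{545021}{-638588}}{-4379153 + 502947} = \frac{-2497416 + 545021 \left(- \frac{1}{638588}\right)}{-3876206} = \left(-2497416 - \frac{545021}{638588}\right) \left(- \frac{1}{3876206}\right) = \left(- \frac{1594820433629}{638588}\right) \left(- \frac{1}{3876206}\right) = \frac{1594820433629}{2475298637128}$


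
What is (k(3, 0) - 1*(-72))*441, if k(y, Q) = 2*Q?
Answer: 31752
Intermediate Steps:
(k(3, 0) - 1*(-72))*441 = (2*0 - 1*(-72))*441 = (0 + 72)*441 = 72*441 = 31752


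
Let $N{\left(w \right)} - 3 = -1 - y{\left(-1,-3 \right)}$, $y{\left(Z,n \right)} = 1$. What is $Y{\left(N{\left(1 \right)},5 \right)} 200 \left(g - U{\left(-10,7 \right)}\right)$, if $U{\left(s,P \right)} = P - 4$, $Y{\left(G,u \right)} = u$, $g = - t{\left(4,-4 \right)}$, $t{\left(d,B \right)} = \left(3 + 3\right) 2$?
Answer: $-15000$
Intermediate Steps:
$t{\left(d,B \right)} = 12$ ($t{\left(d,B \right)} = 6 \cdot 2 = 12$)
$N{\left(w \right)} = 1$ ($N{\left(w \right)} = 3 - 2 = 1$)
$g = -12$ ($g = \left(-1\right) 12 = -12$)
$U{\left(s,P \right)} = -4 + P$
$Y{\left(N{\left(1 \right)},5 \right)} 200 \left(g - U{\left(-10,7 \right)}\right) = 5 \cdot 200 \left(-12 - \left(-4 + 7\right)\right) = 1000 \left(-12 - 3\right) = 1000 \left(-15\right) = -15000$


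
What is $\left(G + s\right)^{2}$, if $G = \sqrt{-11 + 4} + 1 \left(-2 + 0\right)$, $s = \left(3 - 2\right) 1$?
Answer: $\left(-1 + i \sqrt{7}\right)^{2} \approx -6.0 - 5.2915 i$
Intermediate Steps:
$s = 1$ ($s = 1 \cdot 1 = 1$)
$G = -2 + i \sqrt{7}$ ($G = \sqrt{-7} + 1 \left(-2\right) = i \sqrt{7} - 2 = -2 + i \sqrt{7} \approx -2.0 + 2.6458 i$)
$\left(G + s\right)^{2} = \left(\left(-2 + i \sqrt{7}\right) + 1\right)^{2} = \left(-1 + i \sqrt{7}\right)^{2}$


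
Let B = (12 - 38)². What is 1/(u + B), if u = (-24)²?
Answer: 1/1252 ≈ 0.00079872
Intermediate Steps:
u = 576
B = 676 (B = (-26)² = 676)
1/(u + B) = 1/(576 + 676) = 1/1252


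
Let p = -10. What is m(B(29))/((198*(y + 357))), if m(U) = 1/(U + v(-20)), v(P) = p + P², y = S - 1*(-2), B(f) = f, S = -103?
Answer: 1/21238272 ≈ 4.7085e-8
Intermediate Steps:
y = -101 (y = -103 - 1*(-2) = -103 + 2 = -101)
v(P) = -10 + P²
m(U) = 1/(390 + U) (m(U) = 1/(U + (-10 + (-20)²)) = 1/(U + (-10 + 400)) = 1/(U + 390) = 1/(390 + U))
m(B(29))/((198*(y + 357))) = 1/((390 + 29)*((198*(-101 + 357)))) = 1/(419*((198*256))) = (1/419)/50688 = (1/419)*(1/50688) = 1/21238272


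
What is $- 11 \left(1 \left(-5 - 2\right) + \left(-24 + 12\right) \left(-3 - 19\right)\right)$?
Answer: $-2827$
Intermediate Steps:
$- 11 \left(1 \left(-5 - 2\right) + \left(-24 + 12\right) \left(-3 - 19\right)\right) = - 11 \left(1 \left(-7\right) - -264\right) = - 11 \left(-7 + 264\right) = \left(-11\right) 257 = -2827$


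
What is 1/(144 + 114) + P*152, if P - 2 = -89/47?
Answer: 196127/12126 ≈ 16.174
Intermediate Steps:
P = 5/47 (P = 2 - 89/47 = 5/47 ≈ 0.10638)
1/(144 + 114) + P*152 = 1/(144 + 114) + (5/47)*152 = 1/258 + 760/47 = 196127/12126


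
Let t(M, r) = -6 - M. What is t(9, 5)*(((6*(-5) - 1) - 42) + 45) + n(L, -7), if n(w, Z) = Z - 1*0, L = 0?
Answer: 413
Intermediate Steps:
n(w, Z) = Z (n(w, Z) = Z + 0 = Z)
t(9, 5)*(((6*(-5) - 1) - 42) + 45) + n(L, -7) = (-6 - 1*9)*(((6*(-5) - 1) - 42) + 45) - 7 = (-6 - 9)*(((-30 - 1) - 42) + 45) - 7 = -15*((-31 - 42) + 45) - 7 = -15*(-73 + 45) - 7 = -15*(-28) - 7 = 420 - 7 = 413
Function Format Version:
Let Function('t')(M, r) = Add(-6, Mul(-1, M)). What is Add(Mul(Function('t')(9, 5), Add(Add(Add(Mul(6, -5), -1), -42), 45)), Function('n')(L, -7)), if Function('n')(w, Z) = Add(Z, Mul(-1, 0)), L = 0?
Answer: 413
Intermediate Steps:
Function('n')(w, Z) = Z (Function('n')(w, Z) = Add(Z, 0) = Z)
Add(Mul(Function('t')(9, 5), Add(Add(Add(Mul(6, -5), -1), -42), 45)), Function('n')(L, -7)) = Add(Mul(Add(-6, Mul(-1, 9)), Add(Add(Add(Mul(6, -5), -1), -42), 45)), -7) = Add(Mul(Add(-6, -9), Add(Add(Add(-30, -1), -42), 45)), -7) = Add(Mul(-15, Add(Add(-31, -42), 45)), -7) = Add(Mul(-15, Add(-73, 45)), -7) = Add(Mul(-15, -28), -7) = Add(420, -7) = 413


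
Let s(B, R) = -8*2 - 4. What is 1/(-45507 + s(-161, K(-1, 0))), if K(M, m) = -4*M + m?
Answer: -1/45527 ≈ -2.1965e-5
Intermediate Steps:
K(M, m) = m - 4*M
s(B, R) = -20 (s(B, R) = -16 - 4 = -20)
1/(-45507 + s(-161, K(-1, 0))) = 1/(-45507 - 20) = 1/(-45527) = -1/45527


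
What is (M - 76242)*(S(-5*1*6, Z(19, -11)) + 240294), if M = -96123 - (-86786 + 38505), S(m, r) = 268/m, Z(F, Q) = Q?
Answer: -447232983184/15 ≈ -2.9816e+10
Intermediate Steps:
M = -47842 (M = -96123 - 1*(-48281) = -96123 + 48281 = -47842)
(M - 76242)*(S(-5*1*6, Z(19, -11)) + 240294) = (-47842 - 76242)*(268/((-5*1*6)) + 240294) = -124084*(268/((-5*6)) + 240294) = -124084*(268/(-30) + 240294) = -124084*(268*(-1/30) + 240294) = -124084*(-134/15 + 240294) = -124084*3604276/15 = -447232983184/15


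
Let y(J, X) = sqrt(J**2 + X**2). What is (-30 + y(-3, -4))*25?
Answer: -625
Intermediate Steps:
(-30 + y(-3, -4))*25 = (-30 + sqrt((-3)**2 + (-4)**2))*25 = (-30 + sqrt(9 + 16))*25 = (-30 + sqrt(25))*25 = (-30 + 5)*25 = -25*25 = -625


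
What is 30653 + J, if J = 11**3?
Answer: 31984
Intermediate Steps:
J = 1331
30653 + J = 30653 + 1331 = 31984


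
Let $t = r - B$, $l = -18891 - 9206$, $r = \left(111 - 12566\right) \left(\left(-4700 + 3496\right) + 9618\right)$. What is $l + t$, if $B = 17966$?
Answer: $-104842433$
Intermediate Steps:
$r = -104796370$ ($r = - 12455 \left(-1204 + 9618\right) = \left(-12455\right) 8414 = -104796370$)
$l = -28097$ ($l = -18891 - 9206 = -28097$)
$t = -104814336$ ($t = -104796370 - 17966 = -104814336$)
$l + t = -28097 - 104814336 = -104842433$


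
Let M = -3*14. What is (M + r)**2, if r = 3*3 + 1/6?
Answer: 38809/36 ≈ 1078.0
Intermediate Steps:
r = 55/6 (r = 9 + 1/6 = 55/6 ≈ 9.1667)
M = -42
(M + r)**2 = (-42 + 55/6)**2 = (-197/6)**2 = 38809/36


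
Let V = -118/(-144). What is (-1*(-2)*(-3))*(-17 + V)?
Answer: 1165/12 ≈ 97.083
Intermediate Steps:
V = 59/72 (V = -118*(-1/144) = 59/72 ≈ 0.81944)
(-1*(-2)*(-3))*(-17 + V) = (-1*(-2)*(-3))*(-17 + 59/72) = (2*(-3))*(-1165/72) = -6*(-1165/72) = 1165/12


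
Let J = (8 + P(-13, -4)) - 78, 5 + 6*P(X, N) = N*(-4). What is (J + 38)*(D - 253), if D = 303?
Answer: -4525/3 ≈ -1508.3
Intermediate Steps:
P(X, N) = -⅚ - 2*N/3 (P(X, N) = -⅚ + (N*(-4))/6 = -⅚ + (-4*N)/6 = -⅚ - 2*N/3)
J = -409/6 (J = (8 + (-⅚ - ⅔*(-4))) - 78 = (8 + (-⅚ + 8/3)) - 78 = (8 + 11/6) - 78 = 59/6 - 78 = -409/6 ≈ -68.167)
(J + 38)*(D - 253) = (-409/6 + 38)*(303 - 253) = -181/6*50 = -4525/3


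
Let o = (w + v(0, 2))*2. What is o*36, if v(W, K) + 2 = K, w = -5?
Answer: -360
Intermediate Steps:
v(W, K) = -2 + K
o = -10 (o = (-5 + (-2 + 2))*2 = (-5 + 0)*2 = -5*2 = -10)
o*36 = -10*36 = -360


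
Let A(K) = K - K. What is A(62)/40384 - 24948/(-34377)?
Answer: 1188/1637 ≈ 0.72572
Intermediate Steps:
A(K) = 0
A(62)/40384 - 24948/(-34377) = 0/40384 - 24948/(-34377) = 0*(1/40384) - 24948*(-1/34377) = 0 + 1188/1637 = 1188/1637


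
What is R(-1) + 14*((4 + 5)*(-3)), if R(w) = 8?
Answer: -370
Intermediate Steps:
R(-1) + 14*((4 + 5)*(-3)) = 8 + 14*((4 + 5)*(-3)) = 8 + 14*(9*(-3)) = 8 + 14*(-27) = 8 - 378 = -370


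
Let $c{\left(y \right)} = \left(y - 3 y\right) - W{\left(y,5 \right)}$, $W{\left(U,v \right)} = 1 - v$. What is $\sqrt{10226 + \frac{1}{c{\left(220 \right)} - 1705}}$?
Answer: $\frac{\sqrt{46874764965}}{2141} \approx 101.12$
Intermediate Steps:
$c{\left(y \right)} = 4 - 2 y$ ($c{\left(y \right)} = \left(y - 3 y\right) - \left(1 - 5\right) = - 2 y - \left(1 - 5\right) = - 2 y - -4 = - 2 y + 4 = 4 - 2 y$)
$\sqrt{10226 + \frac{1}{c{\left(220 \right)} - 1705}} = \sqrt{10226 + \frac{1}{\left(4 - 440\right) - 1705}} = \sqrt{10226 + \frac{1}{-436 - 1705}} = \sqrt{10226 + \frac{1}{-2141}} = \sqrt{10226 - \frac{1}{2141}} = \sqrt{\frac{21893865}{2141}} = \frac{\sqrt{46874764965}}{2141}$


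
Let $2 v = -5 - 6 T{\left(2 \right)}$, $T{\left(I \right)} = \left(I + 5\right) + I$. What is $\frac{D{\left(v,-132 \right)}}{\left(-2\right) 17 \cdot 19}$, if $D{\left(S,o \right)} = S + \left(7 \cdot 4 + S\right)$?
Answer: $\frac{31}{646} \approx 0.047988$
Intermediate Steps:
$T{\left(I \right)} = 5 + 2 I$ ($T{\left(I \right)} = \left(5 + I\right) + I = 5 + 2 I$)
$v = - \frac{59}{2}$ ($v = \frac{-5 - 6 \left(5 + 2 \cdot 2\right)}{2} = \frac{-5 - 6 \left(5 + 4\right)}{2} = \frac{-5 - 54}{2} = \frac{1}{2} \left(-59\right) = - \frac{59}{2} \approx -29.5$)
$D{\left(S,o \right)} = 28 + 2 S$ ($D{\left(S,o \right)} = S + \left(28 + S\right) = 28 + 2 S$)
$\frac{D{\left(v,-132 \right)}}{\left(-2\right) 17 \cdot 19} = \frac{28 + 2 \left(- \frac{59}{2}\right)}{\left(-2\right) 17 \cdot 19} = \frac{28 - 59}{\left(-34\right) 19} = - \frac{31}{-646} = \left(-31\right) \left(- \frac{1}{646}\right) = \frac{31}{646}$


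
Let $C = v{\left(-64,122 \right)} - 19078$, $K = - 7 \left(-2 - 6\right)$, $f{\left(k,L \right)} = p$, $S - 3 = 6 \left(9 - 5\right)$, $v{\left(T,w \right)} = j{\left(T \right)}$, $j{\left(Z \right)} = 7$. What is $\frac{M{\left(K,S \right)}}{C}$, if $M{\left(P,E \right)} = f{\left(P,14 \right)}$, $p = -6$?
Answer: $\frac{2}{6357} \approx 0.00031461$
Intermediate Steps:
$v{\left(T,w \right)} = 7$
$S = 27$ ($S = 3 + 6 \left(9 - 5\right) = 3 + 6 \cdot 4 = 3 + 24 = 27$)
$f{\left(k,L \right)} = -6$
$K = 56$ ($K = \left(-7\right) \left(-8\right) = 56$)
$M{\left(P,E \right)} = -6$
$C = -19071$ ($C = 7 - 19078 = -19071$)
$\frac{M{\left(K,S \right)}}{C} = - \frac{6}{-19071} = \left(-6\right) \left(- \frac{1}{19071}\right) = \frac{2}{6357}$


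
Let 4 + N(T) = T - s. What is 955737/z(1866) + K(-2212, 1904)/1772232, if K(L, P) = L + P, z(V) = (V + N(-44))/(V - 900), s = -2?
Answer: 94863109508/187005 ≈ 5.0728e+5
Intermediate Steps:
N(T) = -2 + T (N(T) = -4 + (T - 1*(-2)) = -4 + (T + 2) = -4 + (2 + T) = -2 + T)
z(V) = (-46 + V)/(-900 + V) (z(V) = (V + (-2 - 44))/(V - 900) = (V - 46)/(-900 + V) = (-46 + V)/(-900 + V))
955737/z(1866) + K(-2212, 1904)/1772232 = 955737/(((-46 + 1866)/(-900 + 1866))) + (-2212 + 1904)/1772232 = 955737/((1820/966)) - 308*1/1772232 = 955737/(((1/966)*1820)) - 1/5754 = 955737/(130/69) - 1/5754 = 955737*(69/130) - 1/5754 = 65945853/130 - 1/5754 = 94863109508/187005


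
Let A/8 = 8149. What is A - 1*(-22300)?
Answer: 87492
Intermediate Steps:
A = 65192 (A = 8*8149 = 65192)
A - 1*(-22300) = 65192 - 1*(-22300) = 65192 + 22300 = 87492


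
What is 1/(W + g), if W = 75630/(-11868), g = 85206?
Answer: 1978/168524863 ≈ 1.1737e-5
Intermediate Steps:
W = -12605/1978 (W = 75630*(-1/11868) = -12605/1978 ≈ -6.3726)
1/(W + g) = 1/(-12605/1978 + 85206) = 1/(168524863/1978) = 1978/168524863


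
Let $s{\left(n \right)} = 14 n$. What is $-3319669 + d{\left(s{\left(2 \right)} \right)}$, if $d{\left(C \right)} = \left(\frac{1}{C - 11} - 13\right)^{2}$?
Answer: $- \frac{959335941}{289} \approx -3.3195 \cdot 10^{6}$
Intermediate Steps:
$d{\left(C \right)} = \left(-13 + \frac{1}{-11 + C}\right)^{2}$ ($d{\left(C \right)} = \left(\frac{1}{-11 + C} - 13\right)^{2} = \left(-13 + \frac{1}{-11 + C}\right)^{2}$)
$-3319669 + d{\left(s{\left(2 \right)} \right)} = -3319669 + \frac{\left(-144 + 13 \cdot 14 \cdot 2\right)^{2}}{\left(-11 + 14 \cdot 2\right)^{2}} = -3319669 + \frac{\left(-144 + 13 \cdot 28\right)^{2}}{\left(-11 + 28\right)^{2}} = -3319669 + \frac{\left(-144 + 364\right)^{2}}{289} = -3319669 + 220^{2} \cdot \frac{1}{289} = -3319669 + 48400 \cdot \frac{1}{289} = -3319669 + \frac{48400}{289} = - \frac{959335941}{289}$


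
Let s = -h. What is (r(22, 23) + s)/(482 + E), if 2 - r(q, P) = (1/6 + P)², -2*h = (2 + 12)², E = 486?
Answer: -15721/34848 ≈ -0.45113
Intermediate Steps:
h = -98 (h = -(2 + 12)²/2 = -½*14² = -½*196 = -98)
s = 98 (s = -1*(-98) = 98)
r(q, P) = 2 - (⅙ + P)² (r(q, P) = 2 - (1/6 + P)² = 2 - (⅙ + P)²)
(r(22, 23) + s)/(482 + E) = ((2 - (1 + 6*23)²/36) + 98)/(482 + 486) = ((2 - (1 + 138)²/36) + 98)/968 = ((2 - 1/36*139²) + 98)*(1/968) = ((2 - 1/36*19321) + 98)*(1/968) = ((2 - 19321/36) + 98)*(1/968) = (-19249/36 + 98)*(1/968) = -15721/36*1/968 = -15721/34848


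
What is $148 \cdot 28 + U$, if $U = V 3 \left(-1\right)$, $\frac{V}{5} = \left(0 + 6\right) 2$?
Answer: $3964$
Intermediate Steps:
$V = 60$ ($V = 5 \left(0 + 6\right) 2 = 5 \cdot 6 \cdot 2 = 5 \cdot 12 = 60$)
$U = -180$ ($U = 60 \cdot 3 \left(-1\right) = 180 \left(-1\right) = -180$)
$148 \cdot 28 + U = 148 \cdot 28 - 180 = 4144 - 180 = 3964$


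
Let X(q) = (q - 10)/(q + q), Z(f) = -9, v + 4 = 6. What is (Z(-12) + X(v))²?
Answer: 121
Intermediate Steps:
v = 2 (v = -4 + 6 = 2)
X(q) = (-10 + q)/(2*q) (X(q) = (-10 + q)/((2*q)) = (-10 + q)*(1/(2*q)) = (-10 + q)/(2*q))
(Z(-12) + X(v))² = (-9 + (½)*(-10 + 2)/2)² = (-9 + (½)*(½)*(-8))² = (-9 - 2)² = (-11)² = 121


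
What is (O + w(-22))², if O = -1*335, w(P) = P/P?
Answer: 111556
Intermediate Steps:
w(P) = 1
O = -335
(O + w(-22))² = (-335 + 1)² = (-334)² = 111556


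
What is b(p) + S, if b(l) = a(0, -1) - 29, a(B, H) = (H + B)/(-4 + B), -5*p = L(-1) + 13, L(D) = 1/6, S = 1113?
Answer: 4337/4 ≈ 1084.3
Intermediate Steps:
L(D) = ⅙
p = -79/30 (p = -(⅙ + 13)/5 = -⅕*79/6 = -79/30 ≈ -2.6333)
a(B, H) = (B + H)/(-4 + B)
b(l) = -115/4 (b(l) = (0 - 1)/(-4 + 0) - 29 = -1/(-4) - 29 = -¼*(-1) - 29 = ¼ - 29 = -115/4)
b(p) + S = -115/4 + 1113 = 4337/4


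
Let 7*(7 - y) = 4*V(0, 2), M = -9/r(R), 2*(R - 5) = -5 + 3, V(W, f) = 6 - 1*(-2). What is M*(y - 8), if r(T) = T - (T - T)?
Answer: 351/28 ≈ 12.536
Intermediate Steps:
V(W, f) = 8 (V(W, f) = 6 + 2 = 8)
R = 4 (R = 5 + (-5 + 3)/2 = 5 + (½)*(-2) = 5 - 1 = 4)
r(T) = T (r(T) = T - 1*0 = T + 0 = T)
M = -9/4 ≈ -2.2500
y = 17/7 (y = 7 - 4*8/7 = 7 - ⅐*32 = 7 - 32/7 = 17/7 ≈ 2.4286)
M*(y - 8) = -9*(17/7 - 8)/4 = -9/4*(-39/7) = 351/28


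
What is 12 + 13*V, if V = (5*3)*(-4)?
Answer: -768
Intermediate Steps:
V = -60 (V = 15*(-4) = -60)
12 + 13*V = 12 + 13*(-60) = 12 - 780 = -768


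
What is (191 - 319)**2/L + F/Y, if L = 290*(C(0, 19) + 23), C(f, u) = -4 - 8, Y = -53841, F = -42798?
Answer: 169776094/28625465 ≈ 5.9309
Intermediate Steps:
C(f, u) = -12
L = 3190 (L = 290*(-12 + 23) = 290*11 = 3190)
(191 - 319)**2/L + F/Y = (191 - 319)**2/3190 - 42798/(-53841) = (-128)**2*(1/3190) - 42798*(-1/53841) = 16384*(1/3190) + 14266/17947 = 8192/1595 + 14266/17947 = 169776094/28625465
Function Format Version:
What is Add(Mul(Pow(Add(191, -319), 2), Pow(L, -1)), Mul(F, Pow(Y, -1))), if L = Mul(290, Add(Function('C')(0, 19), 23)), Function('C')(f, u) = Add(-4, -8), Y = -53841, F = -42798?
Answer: Rational(169776094, 28625465) ≈ 5.9309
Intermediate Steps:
Function('C')(f, u) = -12
L = 3190 (L = Mul(290, Add(-12, 23)) = Mul(290, 11) = 3190)
Add(Mul(Pow(Add(191, -319), 2), Pow(L, -1)), Mul(F, Pow(Y, -1))) = Add(Mul(Pow(Add(191, -319), 2), Pow(3190, -1)), Mul(-42798, Pow(-53841, -1))) = Add(Mul(Pow(-128, 2), Rational(1, 3190)), Mul(-42798, Rational(-1, 53841))) = Add(Mul(16384, Rational(1, 3190)), Rational(14266, 17947)) = Add(Rational(8192, 1595), Rational(14266, 17947)) = Rational(169776094, 28625465)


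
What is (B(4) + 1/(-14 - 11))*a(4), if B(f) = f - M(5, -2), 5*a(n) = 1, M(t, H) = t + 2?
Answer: -76/125 ≈ -0.60800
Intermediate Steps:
M(t, H) = 2 + t
a(n) = ⅕ (a(n) = (⅕)*1 = ⅕)
B(f) = -7 + f (B(f) = f - (2 + 5) = f - 1*7 = f - 7 = -7 + f)
(B(4) + 1/(-14 - 11))*a(4) = ((-7 + 4) + 1/(-14 - 11))*(⅕) = (-3 + 1/(-25))*(⅕) = (-3 - 1/25)*(⅕) = -76/25*⅕ = -76/125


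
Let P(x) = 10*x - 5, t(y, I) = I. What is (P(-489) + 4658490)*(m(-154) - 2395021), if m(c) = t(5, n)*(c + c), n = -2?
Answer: -11142591135975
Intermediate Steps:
m(c) = -4*c (m(c) = -2*(c + c) = -4*c)
P(x) = -5 + 10*x
(P(-489) + 4658490)*(m(-154) - 2395021) = ((-5 + 10*(-489)) + 4658490)*(-4*(-154) - 2395021) = ((-5 - 4890) + 4658490)*(616 - 2395021) = (-4895 + 4658490)*(-2394405) = 4653595*(-2394405) = -11142591135975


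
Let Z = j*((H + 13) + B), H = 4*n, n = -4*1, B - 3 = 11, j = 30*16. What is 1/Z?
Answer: 1/5280 ≈ 0.00018939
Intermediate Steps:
j = 480
B = 14 (B = 3 + 11 = 14)
n = -4
H = -16 (H = 4*(-4) = -16)
Z = 5280 (Z = 480*((-16 + 13) + 14) = 480*(-3 + 14) = 480*11 = 5280)
1/Z = 1/5280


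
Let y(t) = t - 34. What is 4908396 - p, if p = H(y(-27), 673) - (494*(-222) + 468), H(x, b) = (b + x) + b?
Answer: 4797911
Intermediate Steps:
y(t) = -34 + t
H(x, b) = x + 2*b
p = 110485 (p = ((-34 - 27) + 2*673) - (494*(-222) + 468) = (-61 + 1346) - (-109668 + 468) = 1285 - 1*(-109200) = 1285 + 109200 = 110485)
4908396 - p = 4908396 - 1*110485 = 4908396 - 110485 = 4797911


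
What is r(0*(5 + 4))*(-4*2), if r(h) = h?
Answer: 0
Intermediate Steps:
r(0*(5 + 4))*(-4*2) = (0*(5 + 4))*(-4*2) = (0*9)*(-8) = 0*(-8) = 0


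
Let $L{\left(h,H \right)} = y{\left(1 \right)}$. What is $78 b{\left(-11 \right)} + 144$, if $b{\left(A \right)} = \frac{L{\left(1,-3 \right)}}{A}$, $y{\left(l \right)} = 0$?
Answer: $144$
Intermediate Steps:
$L{\left(h,H \right)} = 0$
$b{\left(A \right)} = 0$ ($b{\left(A \right)} = \frac{0}{A} = 0$)
$78 b{\left(-11 \right)} + 144 = 78 \cdot 0 + 144 = 0 + 144 = 144$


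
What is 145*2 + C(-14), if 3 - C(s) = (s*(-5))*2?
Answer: 153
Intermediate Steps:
C(s) = 3 + 10*s (C(s) = 3 - s*(-5)*2 = 3 - (-5*s)*2 = 3 - (-10)*s = 3 + 10*s)
145*2 + C(-14) = 145*2 + (3 + 10*(-14)) = 290 + (3 - 140) = 290 - 137 = 153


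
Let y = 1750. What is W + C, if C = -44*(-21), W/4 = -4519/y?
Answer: 799462/875 ≈ 913.67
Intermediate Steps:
W = -9038/875 (W = 4*(-4519/1750) = -9038/875 ≈ -10.329)
C = 924
W + C = -9038/875 + 924 = 799462/875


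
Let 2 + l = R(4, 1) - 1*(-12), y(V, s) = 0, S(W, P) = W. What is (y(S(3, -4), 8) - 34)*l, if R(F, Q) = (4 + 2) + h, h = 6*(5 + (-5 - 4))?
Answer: 272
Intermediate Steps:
h = -24 (h = 6*(5 - 9) = 6*(-4) = -24)
R(F, Q) = -18 (R(F, Q) = (4 + 2) - 24 = 6 - 24 = -18)
l = -8 (l = -2 + (-18 - 1*(-12)) = -2 + (-18 + 12) = -2 - 6 = -8)
(y(S(3, -4), 8) - 34)*l = (0 - 34)*(-8) = -34*(-8) = 272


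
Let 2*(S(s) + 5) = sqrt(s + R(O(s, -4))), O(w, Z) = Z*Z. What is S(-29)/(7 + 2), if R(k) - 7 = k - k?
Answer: -5/9 + I*sqrt(22)/18 ≈ -0.55556 + 0.26058*I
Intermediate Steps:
O(w, Z) = Z**2
R(k) = 7 (R(k) = 7 + (k - k) = 7 + 0 = 7)
S(s) = -5 + sqrt(7 + s)/2 (S(s) = -5 + sqrt(s + 7)/2 = -5 + sqrt(7 + s)/2)
S(-29)/(7 + 2) = (-5 + sqrt(7 - 29)/2)/(7 + 2) = (-5 + sqrt(-22)/2)/9 = (-5 + (I*sqrt(22))/2)/9 = (-5 + I*sqrt(22)/2)/9 = -5/9 + I*sqrt(22)/18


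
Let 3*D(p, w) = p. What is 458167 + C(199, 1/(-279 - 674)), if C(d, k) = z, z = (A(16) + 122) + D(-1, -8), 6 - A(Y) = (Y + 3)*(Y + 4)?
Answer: 1373744/3 ≈ 4.5791e+5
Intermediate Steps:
D(p, w) = p/3
A(Y) = 6 - (3 + Y)*(4 + Y) (A(Y) = 6 - (Y + 3)*(Y + 4) = 6 - (3 + Y)*(4 + Y))
z = -757/3 (z = ((-6 - 1*16**2 - 7*16) + 122) + (1/3)*(-1) = ((-6 - 1*256 - 112) + 122) - 1/3 = ((-6 - 256 - 112) + 122) - 1/3 = (-374 + 122) - 1/3 = -252 - 1/3 = -757/3 ≈ -252.33)
C(d, k) = -757/3
458167 + C(199, 1/(-279 - 674)) = 458167 - 757/3 = 1373744/3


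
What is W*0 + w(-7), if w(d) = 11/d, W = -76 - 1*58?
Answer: -11/7 ≈ -1.5714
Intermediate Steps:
W = -134 (W = -76 - 58 = -134)
W*0 + w(-7) = -134*0 + 11/(-7) = 0 + 11*(-⅐) = 0 - 11/7 = -11/7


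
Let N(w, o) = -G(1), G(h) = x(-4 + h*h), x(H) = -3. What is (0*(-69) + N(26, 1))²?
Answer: 9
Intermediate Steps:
G(h) = -3
N(w, o) = 3 (N(w, o) = -1*(-3) = 3)
(0*(-69) + N(26, 1))² = (0*(-69) + 3)² = (0 + 3)² = 3² = 9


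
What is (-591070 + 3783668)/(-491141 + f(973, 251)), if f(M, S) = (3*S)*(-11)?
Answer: -1596299/249712 ≈ -6.3926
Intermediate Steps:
f(M, S) = -33*S
(-591070 + 3783668)/(-491141 + f(973, 251)) = (-591070 + 3783668)/(-491141 - 33*251) = 3192598/(-491141 - 8283) = 3192598/(-499424) = 3192598*(-1/499424) = -1596299/249712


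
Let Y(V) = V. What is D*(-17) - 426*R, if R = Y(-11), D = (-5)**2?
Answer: 4261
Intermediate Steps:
D = 25
R = -11
D*(-17) - 426*R = 25*(-17) - 426*(-11) = -425 + 4686 = 4261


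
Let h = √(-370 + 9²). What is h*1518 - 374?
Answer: -374 + 25806*I ≈ -374.0 + 25806.0*I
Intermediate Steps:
h = 17*I (h = √(-370 + 81) = √(-289) = 17*I ≈ 17.0*I)
h*1518 - 374 = (17*I)*1518 - 374 = 25806*I - 374 = -374 + 25806*I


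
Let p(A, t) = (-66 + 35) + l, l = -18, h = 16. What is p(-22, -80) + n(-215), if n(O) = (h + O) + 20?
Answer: -228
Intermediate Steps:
n(O) = 36 + O (n(O) = (16 + O) + 20 = 36 + O)
p(A, t) = -49 (p(A, t) = (-66 + 35) - 18 = -31 - 18 = -49)
p(-22, -80) + n(-215) = -49 + (36 - 215) = -49 - 179 = -228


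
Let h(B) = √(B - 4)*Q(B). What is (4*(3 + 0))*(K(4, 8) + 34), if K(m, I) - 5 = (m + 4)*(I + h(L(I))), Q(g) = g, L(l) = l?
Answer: 2772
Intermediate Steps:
h(B) = B*√(-4 + B) (h(B) = √(B - 4)*B = √(-4 + B)*B = B*√(-4 + B))
K(m, I) = 5 + (4 + m)*(I + I*√(-4 + I)) (K(m, I) = 5 + (m + 4)*(I + I*√(-4 + I)) = 5 + (4 + m)*(I + I*√(-4 + I)))
(4*(3 + 0))*(K(4, 8) + 34) = (4*(3 + 0))*((5 + 4*8 + 8*4 + 4*8*√(-4 + 8) + 8*4*√(-4 + 8)) + 34) = (4*3)*((5 + 32 + 32 + 4*8*√4 + 8*4*√4) + 34) = 12*((5 + 32 + 32 + 4*8*2 + 8*4*2) + 34) = 12*((5 + 32 + 32 + 64 + 64) + 34) = 12*(197 + 34) = 12*231 = 2772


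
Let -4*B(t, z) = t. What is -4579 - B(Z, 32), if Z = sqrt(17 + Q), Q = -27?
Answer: -4579 + I*sqrt(10)/4 ≈ -4579.0 + 0.79057*I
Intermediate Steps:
Z = I*sqrt(10) (Z = sqrt(17 - 27) = sqrt(-10) = I*sqrt(10) ≈ 3.1623*I)
B(t, z) = -t/4
-4579 - B(Z, 32) = -4579 - (-1)*I*sqrt(10)/4 = -4579 + I*sqrt(10)/4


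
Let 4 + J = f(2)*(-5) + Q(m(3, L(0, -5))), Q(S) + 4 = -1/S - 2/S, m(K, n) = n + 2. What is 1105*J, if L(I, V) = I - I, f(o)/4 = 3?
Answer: -153595/2 ≈ -76798.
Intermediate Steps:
f(o) = 12 (f(o) = 4*3 = 12)
L(I, V) = 0
m(K, n) = 2 + n
Q(S) = -4 - 3/S (Q(S) = -4 + (-1/S - 2/S) = -4 - 3/S)
J = -139/2 (J = -4 + (12*(-5) + (-4 - 3/(2 + 0))) = -4 + (-60 + (-4 - 3/2)) = -4 + (-60 - 11/2) = -4 - 131/2 = -139/2 ≈ -69.500)
1105*J = 1105*(-139/2) = -153595/2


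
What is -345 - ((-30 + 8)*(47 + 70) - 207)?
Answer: 2436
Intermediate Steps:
-345 - ((-30 + 8)*(47 + 70) - 207) = -345 - (-22*117 - 207) = -345 - (-2574 - 207) = -345 - 1*(-2781) = -345 + 2781 = 2436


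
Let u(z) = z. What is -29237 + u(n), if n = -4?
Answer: -29241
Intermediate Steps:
-29237 + u(n) = -29237 - 4 = -29241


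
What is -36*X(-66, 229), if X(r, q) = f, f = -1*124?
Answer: 4464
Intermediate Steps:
f = -124
X(r, q) = -124
-36*X(-66, 229) = -36*(-124) = 4464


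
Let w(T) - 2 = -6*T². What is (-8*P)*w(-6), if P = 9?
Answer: 15408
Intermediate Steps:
w(T) = 2 - 6*T²
(-8*P)*w(-6) = (-8*9)*(2 - 6*(-6)²) = -72*(2 - 6*36) = -72*(2 - 216) = -72*(-214) = 15408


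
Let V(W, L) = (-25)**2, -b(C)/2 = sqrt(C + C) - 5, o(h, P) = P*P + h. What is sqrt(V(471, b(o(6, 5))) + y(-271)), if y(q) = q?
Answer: sqrt(354) ≈ 18.815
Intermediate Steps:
o(h, P) = h + P**2 (o(h, P) = P**2 + h = h + P**2)
b(C) = 10 - 2*sqrt(2)*sqrt(C) (b(C) = -2*(sqrt(C + C) - 5) = -2*(sqrt(2*C) - 5) = -2*(sqrt(2)*sqrt(C) - 5) = -2*(-5 + sqrt(2)*sqrt(C)) = 10 - 2*sqrt(2)*sqrt(C))
V(W, L) = 625
sqrt(V(471, b(o(6, 5))) + y(-271)) = sqrt(625 - 271) = sqrt(354)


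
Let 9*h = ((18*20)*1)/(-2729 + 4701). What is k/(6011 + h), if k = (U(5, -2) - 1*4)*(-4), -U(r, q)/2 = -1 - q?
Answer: 3944/987811 ≈ 0.0039927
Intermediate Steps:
U(r, q) = 2 + 2*q (U(r, q) = -2*(-1 - q) = 2 + 2*q)
h = 10/493 (h = (((18*20)*1)/(-2729 + 4701))/9 = ((360*1)/1972)/9 = (360*(1/1972))/9 = (1/9)*(90/493) = 10/493 ≈ 0.020284)
k = 24 (k = ((2 + 2*(-2)) - 1*4)*(-4) = ((2 - 4) - 4)*(-4) = (-2 - 4)*(-4) = -6*(-4) = 24)
k/(6011 + h) = 24/(6011 + 10/493) = 24/(2963433/493) = 24*(493/2963433) = 3944/987811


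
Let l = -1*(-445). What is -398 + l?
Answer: 47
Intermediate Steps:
l = 445
-398 + l = -398 + 445 = 47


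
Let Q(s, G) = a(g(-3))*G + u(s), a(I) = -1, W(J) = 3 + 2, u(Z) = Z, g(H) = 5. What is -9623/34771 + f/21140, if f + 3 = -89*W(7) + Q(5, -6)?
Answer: -218625147/735058940 ≈ -0.29743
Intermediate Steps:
W(J) = 5
Q(s, G) = s - G (Q(s, G) = -G + s = s - G)
f = -437 (f = -3 + (-89*5 + (5 - 1*(-6))) = -3 + (-445 + (5 + 6)) = -3 + (-445 + 11) = -3 - 434 = -437)
-9623/34771 + f/21140 = -9623/34771 - 437/21140 = -218625147/735058940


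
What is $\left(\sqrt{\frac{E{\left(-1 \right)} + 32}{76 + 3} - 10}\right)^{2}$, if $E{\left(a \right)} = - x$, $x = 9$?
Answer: $- \frac{767}{79} \approx -9.7089$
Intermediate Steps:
$E{\left(a \right)} = -9$ ($E{\left(a \right)} = \left(-1\right) 9 = -9$)
$\left(\sqrt{\frac{E{\left(-1 \right)} + 32}{76 + 3} - 10}\right)^{2} = \left(\sqrt{\frac{-9 + 32}{76 + 3} - 10}\right)^{2} = \left(\sqrt{\frac{23}{79} - 10}\right)^{2} = \left(\sqrt{- \frac{767}{79}}\right)^{2} = \left(\frac{i \sqrt{60593}}{79}\right)^{2} = - \frac{767}{79}$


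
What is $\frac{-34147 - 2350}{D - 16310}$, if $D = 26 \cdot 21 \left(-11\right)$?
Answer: $\frac{36497}{22316} \approx 1.6355$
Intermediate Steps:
$D = -6006$ ($D = 546 \left(-11\right) = -6006$)
$\frac{-34147 - 2350}{D - 16310} = \frac{-34147 - 2350}{-6006 - 16310} = - \frac{36497}{-22316} = \left(-36497\right) \left(- \frac{1}{22316}\right) = \frac{36497}{22316}$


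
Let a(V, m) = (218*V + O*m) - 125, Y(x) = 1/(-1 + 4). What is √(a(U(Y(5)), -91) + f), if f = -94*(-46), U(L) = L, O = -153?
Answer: 2*√40938/3 ≈ 134.89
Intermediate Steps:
Y(x) = ⅓ (Y(x) = 1/3 = ⅓)
a(V, m) = -125 - 153*m + 218*V (a(V, m) = (218*V - 153*m) - 125 = (-153*m + 218*V) - 125 = -125 - 153*m + 218*V)
f = 4324
√(a(U(Y(5)), -91) + f) = √((-125 - 153*(-91) + 218*(⅓)) + 4324) = √((-125 + 13923 + 218/3) + 4324) = √(41612/3 + 4324) = √(54584/3) = 2*√40938/3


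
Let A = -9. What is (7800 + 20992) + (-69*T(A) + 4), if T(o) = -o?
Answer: 28175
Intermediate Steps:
(7800 + 20992) + (-69*T(A) + 4) = (7800 + 20992) + (-(-69)*(-9) + 4) = 28792 + (-69*9 + 4) = 28792 + (-621 + 4) = 28792 - 617 = 28175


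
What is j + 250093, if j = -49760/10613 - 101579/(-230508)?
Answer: 611812472450419/2446381404 ≈ 2.5009e+5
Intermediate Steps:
j = -10392020153/2446381404 (j = -49760*1/10613 - 101579*(-1/230508) = -49760/10613 + 101579/230508 = -10392020153/2446381404 ≈ -4.2479)
j + 250093 = -10392020153/2446381404 + 250093 = 611812472450419/2446381404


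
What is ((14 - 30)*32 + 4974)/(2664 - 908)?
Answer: 2231/878 ≈ 2.5410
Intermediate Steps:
((14 - 30)*32 + 4974)/(2664 - 908) = (-16*32 + 4974)/1756 = (-512 + 4974)*(1/1756) = 4462*(1/1756) = 2231/878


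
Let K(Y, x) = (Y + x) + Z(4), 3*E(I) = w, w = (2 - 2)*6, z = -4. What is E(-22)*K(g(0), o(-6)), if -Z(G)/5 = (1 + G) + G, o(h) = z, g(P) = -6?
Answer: 0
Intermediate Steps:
w = 0 (w = 0*6 = 0)
o(h) = -4
E(I) = 0 (E(I) = (1/3)*0 = 0)
Z(G) = -5 - 10*G (Z(G) = -5*((1 + G) + G) = -5*(1 + 2*G) = -5 - 10*G)
K(Y, x) = -45 + Y + x (K(Y, x) = (Y + x) + (-5 - 10*4) = (Y + x) + (-5 - 40) = (Y + x) - 45 = -45 + Y + x)
E(-22)*K(g(0), o(-6)) = 0*(-45 - 6 - 4) = 0*(-55) = 0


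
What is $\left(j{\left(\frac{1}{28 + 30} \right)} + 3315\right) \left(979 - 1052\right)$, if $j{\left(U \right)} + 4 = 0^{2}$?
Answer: $-241703$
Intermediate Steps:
$j{\left(U \right)} = -4$ ($j{\left(U \right)} = -4 + 0^{2} = -4 + 0 = -4$)
$\left(j{\left(\frac{1}{28 + 30} \right)} + 3315\right) \left(979 - 1052\right) = \left(-4 + 3315\right) \left(979 - 1052\right) = 3311 \left(-73\right) = -241703$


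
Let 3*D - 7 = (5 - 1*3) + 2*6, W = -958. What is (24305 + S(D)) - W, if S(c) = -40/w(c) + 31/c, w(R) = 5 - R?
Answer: 177012/7 ≈ 25287.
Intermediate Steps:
D = 7 (D = 7/3 + ((5 - 1*3) + 2*6)/3 = 7/3 + ((5 - 3) + 12)/3 = 7/3 + (2 + 12)/3 = 7/3 + (⅓)*14 = 7/3 + 14/3 = 7)
S(c) = -40/(5 - c) + 31/c
(24305 + S(D)) - W = (24305 + (-155 + 71*7)/(7*(-5 + 7))) - 1*(-958) = (24305 + (⅐)*(-155 + 497)/2) + 958 = (24305 + (⅐)*(½)*342) + 958 = (24305 + 171/7) + 958 = 170306/7 + 958 = 177012/7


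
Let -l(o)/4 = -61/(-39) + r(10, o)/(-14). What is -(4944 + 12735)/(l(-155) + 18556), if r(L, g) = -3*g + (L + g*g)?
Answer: -689481/996440 ≈ -0.69194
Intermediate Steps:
r(L, g) = L + g² - 3*g (r(L, g) = -3*g + (L + g²) = L + g² - 3*g)
l(o) = -928/273 - 6*o/7 + 2*o²/7 (l(o) = -4*(-61/(-39) + (10 + o² - 3*o)/(-14)) = -4*(-61*(-1/39) + (10 + o² - 3*o)*(-1/14)) = -4*(61/39 + (-5/7 - o²/14 + 3*o/14)) = -4*(232/273 - o²/14 + 3*o/14) = -928/273 - 6*o/7 + 2*o²/7)
-(4944 + 12735)/(l(-155) + 18556) = -(4944 + 12735)/((-928/273 - 6/7*(-155) + (2/7)*(-155)²) + 18556) = -17679/((-928/273 + 930/7 + (2/7)*24025) + 18556) = -17679/((-928/273 + 930/7 + 48050/7) + 18556) = -17679/(272756/39 + 18556) = -17679/996440/39 = -17679*39/996440 = -1*689481/996440 = -689481/996440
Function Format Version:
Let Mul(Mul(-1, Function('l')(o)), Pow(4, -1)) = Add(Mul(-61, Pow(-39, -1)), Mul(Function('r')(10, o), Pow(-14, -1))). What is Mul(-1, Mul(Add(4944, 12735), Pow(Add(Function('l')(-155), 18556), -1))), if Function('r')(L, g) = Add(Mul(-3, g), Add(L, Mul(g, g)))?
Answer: Rational(-689481, 996440) ≈ -0.69194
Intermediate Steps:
Function('r')(L, g) = Add(L, Pow(g, 2), Mul(-3, g)) (Function('r')(L, g) = Add(Mul(-3, g), Add(L, Pow(g, 2))) = Add(L, Pow(g, 2), Mul(-3, g)))
Function('l')(o) = Add(Rational(-928, 273), Mul(Rational(-6, 7), o), Mul(Rational(2, 7), Pow(o, 2))) (Function('l')(o) = Mul(-4, Add(Mul(-61, Pow(-39, -1)), Mul(Add(10, Pow(o, 2), Mul(-3, o)), Pow(-14, -1)))) = Mul(-4, Add(Mul(-61, Rational(-1, 39)), Mul(Add(10, Pow(o, 2), Mul(-3, o)), Rational(-1, 14)))) = Mul(-4, Add(Rational(61, 39), Add(Rational(-5, 7), Mul(Rational(-1, 14), Pow(o, 2)), Mul(Rational(3, 14), o)))) = Mul(-4, Add(Rational(232, 273), Mul(Rational(-1, 14), Pow(o, 2)), Mul(Rational(3, 14), o))) = Add(Rational(-928, 273), Mul(Rational(-6, 7), o), Mul(Rational(2, 7), Pow(o, 2))))
Mul(-1, Mul(Add(4944, 12735), Pow(Add(Function('l')(-155), 18556), -1))) = Mul(-1, Mul(Add(4944, 12735), Pow(Add(Add(Rational(-928, 273), Mul(Rational(-6, 7), -155), Mul(Rational(2, 7), Pow(-155, 2))), 18556), -1))) = Mul(-1, Mul(17679, Pow(Add(Add(Rational(-928, 273), Rational(930, 7), Mul(Rational(2, 7), 24025)), 18556), -1))) = Mul(-1, Mul(17679, Pow(Add(Add(Rational(-928, 273), Rational(930, 7), Rational(48050, 7)), 18556), -1))) = Mul(-1, Mul(17679, Pow(Add(Rational(272756, 39), 18556), -1))) = Mul(-1, Mul(17679, Pow(Rational(996440, 39), -1))) = Mul(-1, Mul(17679, Rational(39, 996440))) = Mul(-1, Rational(689481, 996440)) = Rational(-689481, 996440)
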